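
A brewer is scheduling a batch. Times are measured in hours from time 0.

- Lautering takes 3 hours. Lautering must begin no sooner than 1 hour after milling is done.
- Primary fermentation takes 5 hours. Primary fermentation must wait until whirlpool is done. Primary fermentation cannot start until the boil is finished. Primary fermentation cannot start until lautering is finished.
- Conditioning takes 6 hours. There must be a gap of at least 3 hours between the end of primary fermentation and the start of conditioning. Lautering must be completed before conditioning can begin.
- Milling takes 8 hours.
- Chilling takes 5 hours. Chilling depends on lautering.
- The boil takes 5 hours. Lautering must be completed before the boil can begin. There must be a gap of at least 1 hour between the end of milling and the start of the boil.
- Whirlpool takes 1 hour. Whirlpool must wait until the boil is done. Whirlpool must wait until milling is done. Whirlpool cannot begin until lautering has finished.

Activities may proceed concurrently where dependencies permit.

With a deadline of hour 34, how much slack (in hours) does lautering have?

Milling can start immediately at hour 0; it finishes at hour 8.
Lautering cannot begin until milling (finishes hour 8, plus 1-hour gap → hour 9). It runs from hour 9 to 9 + 3 = hour 12.

Working backward from the deadline:
To finish by hour 34, conditioning (duration 6) must start no later than hour 28.
Primary fermentation feeds into conditioning (must start by hour 28, minus 3-hour gap → hour 25); so primary fermentation must finish by hour 25 and therefore start by hour 20.
Whirlpool must finish before primary fermentation (must start by hour 20). With a 1-hour duration, whirlpool must start by 20 − 1 = hour 19.
The boil has several dependents: whirlpool (must start by hour 19); primary fermentation (must start by hour 20). The earliest of those limits is hour 19, so the boil must start by 19 − 5 = hour 14.
To finish by hour 34, chilling (duration 5) must start no later than hour 29.
For lautering: the boil (must start by hour 14); whirlpool (must start by hour 19); chilling (must start by hour 29); primary fermentation (must start by hour 20); conditioning (must start by hour 28). The most restrictive is hour 14; with a 3-hour duration, lautering must start by hour 11.
So lautering can start as early as hour 9 and as late as hour 11, giving 11 − 9 = 2 hours of slack.

2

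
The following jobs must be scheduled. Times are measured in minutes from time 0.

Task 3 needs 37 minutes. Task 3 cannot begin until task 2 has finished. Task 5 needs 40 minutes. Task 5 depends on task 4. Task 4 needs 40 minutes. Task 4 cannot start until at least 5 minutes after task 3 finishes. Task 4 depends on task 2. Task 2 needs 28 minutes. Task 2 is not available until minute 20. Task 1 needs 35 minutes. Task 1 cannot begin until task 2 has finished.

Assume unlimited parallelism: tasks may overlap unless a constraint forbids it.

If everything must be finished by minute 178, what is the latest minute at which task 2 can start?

28

Task 1 must finish by minute 178; it takes 35 minutes, so it must start by 178 − 35 = minute 143.
Nothing follows task 5; the deadline of minute 178 is its only limit. It must start by 178 − 40 = minute 138.
Task 4 has to be done before task 5 (must start by minute 138). That means finishing by minute 138, i.e. starting by 138 − 40 = minute 98.
Since task 4 (must start by minute 98, minus 5-minute gap → minute 93) depends on it, task 3 must finish by minute 93. Backing off its 37-minute duration gives a latest start of minute 56.
Task 2 feeds task 1 (must start by minute 143); task 3 (must start by minute 56); task 4 (must start by minute 98). Taking the minimum, task 2 must finish by minute 56 and start by 56 − 28 = minute 28.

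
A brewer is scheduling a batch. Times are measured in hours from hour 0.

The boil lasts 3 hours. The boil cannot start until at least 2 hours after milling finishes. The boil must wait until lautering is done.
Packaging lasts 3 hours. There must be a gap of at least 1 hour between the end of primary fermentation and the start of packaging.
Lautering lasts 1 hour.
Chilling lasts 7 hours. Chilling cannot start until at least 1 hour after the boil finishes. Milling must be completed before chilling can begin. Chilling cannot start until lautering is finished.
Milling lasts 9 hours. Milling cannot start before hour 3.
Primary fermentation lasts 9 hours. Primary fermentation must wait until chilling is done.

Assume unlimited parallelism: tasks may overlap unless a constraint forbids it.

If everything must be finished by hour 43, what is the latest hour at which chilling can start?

To finish by hour 43, packaging (duration 3) must start no later than hour 40.
Primary fermentation must finish before packaging (must start by hour 40, minus 1-hour gap → hour 39). With a 9-hour duration, primary fermentation must start by 39 − 9 = hour 30.
Since primary fermentation (must start by hour 30) depends on it, chilling must finish by hour 30. Backing off its 7-hour duration gives a latest start of hour 23.

23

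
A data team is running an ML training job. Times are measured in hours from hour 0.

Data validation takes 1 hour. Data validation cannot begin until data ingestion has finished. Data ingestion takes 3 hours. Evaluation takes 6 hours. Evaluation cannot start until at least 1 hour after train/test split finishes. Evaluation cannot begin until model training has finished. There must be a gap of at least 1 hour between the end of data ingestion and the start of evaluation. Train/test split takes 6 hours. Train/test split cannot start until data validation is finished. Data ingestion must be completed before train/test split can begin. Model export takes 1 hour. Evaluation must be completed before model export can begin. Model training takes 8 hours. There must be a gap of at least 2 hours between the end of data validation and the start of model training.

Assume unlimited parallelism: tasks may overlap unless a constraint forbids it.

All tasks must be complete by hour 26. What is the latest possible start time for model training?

Nothing follows model export; the deadline of hour 26 is its only limit. It must start by 26 − 1 = hour 25.
Evaluation feeds into model export (must start by hour 25); so evaluation must finish by hour 25 and therefore start by hour 19.
Model training feeds into evaluation (must start by hour 19); so model training must finish by hour 19 and therefore start by hour 11.

11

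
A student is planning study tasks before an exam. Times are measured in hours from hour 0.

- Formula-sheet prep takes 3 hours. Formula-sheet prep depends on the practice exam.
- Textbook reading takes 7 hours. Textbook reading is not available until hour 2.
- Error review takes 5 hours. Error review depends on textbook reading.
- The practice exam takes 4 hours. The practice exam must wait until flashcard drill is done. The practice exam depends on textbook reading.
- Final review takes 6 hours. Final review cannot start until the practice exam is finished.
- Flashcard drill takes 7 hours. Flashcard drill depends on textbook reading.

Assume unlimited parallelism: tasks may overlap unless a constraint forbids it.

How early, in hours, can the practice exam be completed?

After its own release at hour 2, textbook reading can start at hour 2 and finishes at hour 9.
Flashcard drill waits on textbook reading (finishes hour 9), so it starts at hour 9 and finishes at 9 + 7 = hour 16.
The practice exam needs all of flashcard drill (finishes hour 16); textbook reading (finishes hour 9). That puts its earliest start at hour 16; it finishes at 16 + 4 = hour 20.

20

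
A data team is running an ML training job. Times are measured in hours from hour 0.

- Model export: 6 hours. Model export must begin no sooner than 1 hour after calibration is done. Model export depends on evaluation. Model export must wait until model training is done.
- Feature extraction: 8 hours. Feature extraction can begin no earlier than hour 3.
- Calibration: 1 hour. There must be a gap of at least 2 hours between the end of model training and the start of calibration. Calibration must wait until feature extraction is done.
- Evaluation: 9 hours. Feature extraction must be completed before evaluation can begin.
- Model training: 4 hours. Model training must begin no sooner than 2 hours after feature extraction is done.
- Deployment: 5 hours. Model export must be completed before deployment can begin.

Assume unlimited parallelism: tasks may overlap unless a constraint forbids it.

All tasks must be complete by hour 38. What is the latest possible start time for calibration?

25

Deployment has no dependents, so it just needs to finish by hour 38. Starting by 38 − 5 = hour 33 achieves that.
Model export must finish before deployment (must start by hour 33). With a 6-hour duration, model export must start by 33 − 6 = hour 27.
Calibration feeds into model export (must start by hour 27, minus 1-hour gap → hour 26); so calibration must finish by hour 26 and therefore start by hour 25.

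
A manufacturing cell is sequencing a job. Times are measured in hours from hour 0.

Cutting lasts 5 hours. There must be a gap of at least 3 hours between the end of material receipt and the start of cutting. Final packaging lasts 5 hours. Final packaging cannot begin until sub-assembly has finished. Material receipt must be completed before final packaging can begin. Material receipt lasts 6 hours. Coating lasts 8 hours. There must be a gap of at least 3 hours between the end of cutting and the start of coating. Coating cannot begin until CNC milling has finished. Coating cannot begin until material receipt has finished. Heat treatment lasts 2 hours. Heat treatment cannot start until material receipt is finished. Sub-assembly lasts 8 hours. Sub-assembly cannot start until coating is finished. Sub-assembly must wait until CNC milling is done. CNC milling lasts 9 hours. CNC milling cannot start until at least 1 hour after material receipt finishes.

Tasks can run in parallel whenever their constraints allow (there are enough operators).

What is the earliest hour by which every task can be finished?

38

Material receipt can start immediately at hour 0; it finishes at hour 6.
Heat treatment waits on material receipt (finishes hour 6), so it starts at hour 6 and finishes at 6 + 2 = hour 8.
CNC milling waits on material receipt (finishes hour 6, plus 1-hour gap → hour 7), so it starts at hour 7 and finishes at 7 + 9 = hour 16.
Cutting cannot begin until material receipt (finishes hour 6, plus 3-hour gap → hour 9). It runs from hour 9 to 9 + 5 = hour 14.
Coating has to wait for cutting (finishes hour 14, plus 3-hour gap → hour 17); CNC milling (finishes hour 16); material receipt (finishes hour 6). The latest of these is hour 17, so coating runs hour 17 to 17 + 8 = hour 25.
Sub-assembly has to wait for coating (finishes hour 25); CNC milling (finishes hour 16). The latest of these is hour 25, so sub-assembly runs hour 25 to 25 + 8 = hour 33.
For final packaging: sub-assembly (finishes hour 33); material receipt (finishes hour 6). Taking the maximum gives a start of hour 33, and it finishes at 33 + 5 = hour 38.
All tasks are finished once the last one completes. Finish times: Material receipt at 6, Cutting at 14, CNC milling at 16, Heat treatment at 8, Coating at 25, Sub-assembly at 33, Final packaging at 38. The latest is hour 38.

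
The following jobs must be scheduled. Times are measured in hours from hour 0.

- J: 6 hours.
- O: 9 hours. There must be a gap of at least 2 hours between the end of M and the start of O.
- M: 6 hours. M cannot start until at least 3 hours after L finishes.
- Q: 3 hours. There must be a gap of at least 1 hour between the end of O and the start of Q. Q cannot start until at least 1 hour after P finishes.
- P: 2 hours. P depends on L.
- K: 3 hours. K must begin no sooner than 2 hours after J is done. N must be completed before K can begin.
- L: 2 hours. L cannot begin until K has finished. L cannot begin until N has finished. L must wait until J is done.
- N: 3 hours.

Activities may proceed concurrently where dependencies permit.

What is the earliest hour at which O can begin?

N can start immediately at hour 0; it finishes at hour 3.
J has no prerequisites, so it starts at hour 0 and finishes at hour 6.
K cannot start until J (finishes hour 6, plus 2-hour gap → hour 8); N (finishes hour 3). The controlling bound is hour 8, so K finishes at 8 + 3 = hour 11.
For L: K (finishes hour 11); N (finishes hour 3); J (finishes hour 6). Taking the maximum gives a start of hour 11, and it finishes at 11 + 2 = hour 13.
After L (finishes hour 13, plus 3-hour gap → hour 16), M can start at hour 16 and finishes at hour 22.
O waits on M (finishes hour 22, plus 2-hour gap → hour 24), so the earliest it can start is hour 24.

24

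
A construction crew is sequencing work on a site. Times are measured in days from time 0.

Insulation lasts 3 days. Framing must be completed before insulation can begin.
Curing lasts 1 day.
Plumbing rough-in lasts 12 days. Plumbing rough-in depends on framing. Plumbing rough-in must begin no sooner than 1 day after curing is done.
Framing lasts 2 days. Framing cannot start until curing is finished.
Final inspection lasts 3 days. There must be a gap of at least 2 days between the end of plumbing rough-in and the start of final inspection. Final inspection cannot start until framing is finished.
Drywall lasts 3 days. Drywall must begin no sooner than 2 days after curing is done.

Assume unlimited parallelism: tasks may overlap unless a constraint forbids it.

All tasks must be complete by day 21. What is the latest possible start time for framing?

2

To finish by day 21, final inspection (duration 3) must start no later than day 18.
Plumbing rough-in feeds into final inspection (must start by day 18, minus 2-day gap → day 16); so plumbing rough-in must finish by day 16 and therefore start by day 4.
Nothing follows insulation; the deadline of day 21 is its only limit. It must start by 21 − 3 = day 18.
Framing must finish in time for plumbing rough-in (must start by day 4); insulation (must start by day 18); final inspection (must start by day 18). The tightest is day 4, so framing must start by 4 − 2 = day 2.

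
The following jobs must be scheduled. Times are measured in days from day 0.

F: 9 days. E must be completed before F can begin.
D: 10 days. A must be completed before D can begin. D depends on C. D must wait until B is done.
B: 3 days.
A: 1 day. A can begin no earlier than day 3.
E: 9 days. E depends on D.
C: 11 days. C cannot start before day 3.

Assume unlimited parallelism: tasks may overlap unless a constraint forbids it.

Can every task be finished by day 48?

Yes

C cannot begin until its own release at day 3. It runs from day 3 to 3 + 11 = day 14.
B has no prerequisites, so it starts at day 0 and finishes at day 3.
A cannot begin until its own release at day 3. It runs from day 3 to 3 + 1 = day 4.
For D: A (finishes day 4); C (finishes day 14); B (finishes day 3). Taking the maximum gives a start of day 14, and it finishes at 14 + 10 = day 24.
After D (finishes day 24), E can start at day 24 and finishes at day 33.
After E (finishes day 33), F can start at day 33 and finishes at day 42.
Every task is finished by day 42, which is no later than the deadline of 48, so the schedule is feasible.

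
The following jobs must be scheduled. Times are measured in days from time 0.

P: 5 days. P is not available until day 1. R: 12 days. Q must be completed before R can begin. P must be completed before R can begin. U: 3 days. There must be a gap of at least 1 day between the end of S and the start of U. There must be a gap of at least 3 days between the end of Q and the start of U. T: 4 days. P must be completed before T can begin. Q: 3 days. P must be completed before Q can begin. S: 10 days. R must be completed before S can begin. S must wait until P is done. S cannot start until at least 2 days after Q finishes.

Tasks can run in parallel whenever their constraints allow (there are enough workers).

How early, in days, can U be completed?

P cannot begin until its own release at day 1. It runs from day 1 to 1 + 5 = day 6.
After P (finishes day 6), Q can start at day 6 and finishes at day 9.
R needs all of Q (finishes day 9); P (finishes day 6). That puts its earliest start at day 9; it finishes at 9 + 12 = day 21.
For S: R (finishes day 21); P (finishes day 6); Q (finishes day 9, plus 2-day gap → day 11). Taking the maximum gives a start of day 21, and it finishes at 21 + 10 = day 31.
U has to wait for S (finishes day 31, plus 1-day gap → day 32); Q (finishes day 9, plus 3-day gap → day 12). The latest of these is day 32, so U runs day 32 to 32 + 3 = day 35.

35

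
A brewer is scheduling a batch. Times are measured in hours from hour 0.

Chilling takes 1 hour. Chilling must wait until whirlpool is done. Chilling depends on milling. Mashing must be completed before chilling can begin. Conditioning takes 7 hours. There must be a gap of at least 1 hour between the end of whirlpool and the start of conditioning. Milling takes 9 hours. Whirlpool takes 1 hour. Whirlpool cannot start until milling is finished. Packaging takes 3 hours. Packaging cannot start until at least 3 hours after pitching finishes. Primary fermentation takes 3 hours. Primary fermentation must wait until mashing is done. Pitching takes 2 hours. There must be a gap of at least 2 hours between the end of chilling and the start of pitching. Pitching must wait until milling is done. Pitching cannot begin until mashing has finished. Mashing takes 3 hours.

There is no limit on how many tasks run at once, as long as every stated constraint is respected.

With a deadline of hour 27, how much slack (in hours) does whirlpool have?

Nothing blocks milling, so it runs from hour 0 to hour 9.
After milling (finishes hour 9), whirlpool can start at hour 9 and finishes at hour 10.

Working backward from the deadline:
Nothing follows packaging; the deadline of hour 27 is its only limit. It must start by 27 − 3 = hour 24.
Pitching has to be done before packaging (must start by hour 24, minus 3-hour gap → hour 21). That means finishing by hour 21, i.e. starting by 21 − 2 = hour 19.
Chilling feeds into pitching (must start by hour 19, minus 2-hour gap → hour 17); so chilling must finish by hour 17 and therefore start by hour 16.
Nothing follows conditioning; the deadline of hour 27 is its only limit. It must start by 27 − 7 = hour 20.
Whirlpool feeds chilling (must start by hour 16); conditioning (must start by hour 20, minus 1-hour gap → hour 19). Taking the minimum, whirlpool must finish by hour 16 and start by 16 − 1 = hour 15.
So whirlpool can start as early as hour 9 and as late as hour 15, giving 15 − 9 = 6 hours of slack.

6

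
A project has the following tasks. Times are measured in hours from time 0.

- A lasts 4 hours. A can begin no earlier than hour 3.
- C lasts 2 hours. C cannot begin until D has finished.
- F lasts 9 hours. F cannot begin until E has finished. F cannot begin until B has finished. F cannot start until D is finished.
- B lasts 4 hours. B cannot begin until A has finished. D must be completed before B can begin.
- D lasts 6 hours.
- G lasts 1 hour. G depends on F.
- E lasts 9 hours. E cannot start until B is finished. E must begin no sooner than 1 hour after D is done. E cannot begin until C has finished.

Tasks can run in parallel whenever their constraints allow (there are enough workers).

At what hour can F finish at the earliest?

29

Nothing blocks D, so it runs from hour 0 to hour 6.
After D (finishes hour 6), C can start at hour 6 and finishes at hour 8.
A waits on its own release at hour 3, so it starts at hour 3 and finishes at 3 + 4 = hour 7.
B needs all of A (finishes hour 7); D (finishes hour 6). That puts its earliest start at hour 7; it finishes at 7 + 4 = hour 11.
E has to wait for B (finishes hour 11); D (finishes hour 6, plus 1-hour gap → hour 7); C (finishes hour 8). The latest of these is hour 11, so E runs hour 11 to 11 + 9 = hour 20.
F cannot start until E (finishes hour 20); B (finishes hour 11); D (finishes hour 6). The controlling bound is hour 20, so F finishes at 20 + 9 = hour 29.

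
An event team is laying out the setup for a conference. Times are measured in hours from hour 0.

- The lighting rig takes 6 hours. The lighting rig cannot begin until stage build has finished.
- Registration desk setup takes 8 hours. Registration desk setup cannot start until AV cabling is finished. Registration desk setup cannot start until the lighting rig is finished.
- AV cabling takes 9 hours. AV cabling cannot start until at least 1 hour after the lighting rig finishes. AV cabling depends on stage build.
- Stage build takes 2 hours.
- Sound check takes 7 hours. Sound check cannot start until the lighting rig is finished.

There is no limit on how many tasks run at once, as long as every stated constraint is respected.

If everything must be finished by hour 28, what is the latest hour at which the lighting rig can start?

4

Registration desk setup has no dependents, so it just needs to finish by hour 28. Starting by 28 − 8 = hour 20 achieves that.
Since registration desk setup (must start by hour 20) depends on it, AV cabling must finish by hour 20. Backing off its 9-hour duration gives a latest start of hour 11.
Sound check must finish by hour 28; it takes 7 hours, so it must start by 28 − 7 = hour 21.
The lighting rig has several dependents: AV cabling (must start by hour 11, minus 1-hour gap → hour 10); registration desk setup (must start by hour 20); sound check (must start by hour 21). The earliest of those limits is hour 10, so the lighting rig must start by 10 − 6 = hour 4.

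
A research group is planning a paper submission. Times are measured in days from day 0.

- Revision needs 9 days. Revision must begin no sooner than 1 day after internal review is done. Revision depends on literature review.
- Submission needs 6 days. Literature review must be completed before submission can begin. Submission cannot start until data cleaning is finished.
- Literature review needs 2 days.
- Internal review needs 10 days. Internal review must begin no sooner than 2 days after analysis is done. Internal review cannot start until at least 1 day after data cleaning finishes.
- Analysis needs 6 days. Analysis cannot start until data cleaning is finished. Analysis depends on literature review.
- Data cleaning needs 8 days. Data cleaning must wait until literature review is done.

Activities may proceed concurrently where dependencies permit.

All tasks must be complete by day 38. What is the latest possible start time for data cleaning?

To finish by day 38, revision (duration 9) must start no later than day 29.
Internal review has to be done before revision (must start by day 29, minus 1-day gap → day 28). That means finishing by day 28, i.e. starting by 28 − 10 = day 18.
Analysis must finish before internal review (must start by day 18, minus 2-day gap → day 16). With a 6-day duration, analysis must start by 16 − 6 = day 10.
Nothing follows submission; the deadline of day 38 is its only limit. It must start by 38 − 6 = day 32.
Data cleaning must finish in time for analysis (must start by day 10); internal review (must start by day 18, minus 1-day gap → day 17); submission (must start by day 32). The tightest is day 10, so data cleaning must start by 10 − 8 = day 2.

2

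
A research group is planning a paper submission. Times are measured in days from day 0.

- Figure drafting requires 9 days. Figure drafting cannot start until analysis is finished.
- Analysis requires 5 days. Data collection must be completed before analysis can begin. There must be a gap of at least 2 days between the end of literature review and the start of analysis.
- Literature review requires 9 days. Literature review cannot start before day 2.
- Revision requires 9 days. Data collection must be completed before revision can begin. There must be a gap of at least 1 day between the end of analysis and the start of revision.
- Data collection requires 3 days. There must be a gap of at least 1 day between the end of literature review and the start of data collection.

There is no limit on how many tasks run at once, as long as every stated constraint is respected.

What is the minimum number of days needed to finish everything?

30

After its own release at day 2, literature review can start at day 2 and finishes at day 11.
After literature review (finishes day 11, plus 1-day gap → day 12), data collection can start at day 12 and finishes at day 15.
For analysis: data collection (finishes day 15); literature review (finishes day 11, plus 2-day gap → day 13). Taking the maximum gives a start of day 15, and it finishes at 15 + 5 = day 20.
Revision cannot start until data collection (finishes day 15); analysis (finishes day 20, plus 1-day gap → day 21). The controlling bound is day 21, so revision finishes at 21 + 9 = day 30.
Figure drafting waits on analysis (finishes day 20), so it starts at day 20 and finishes at 20 + 9 = day 29.
All tasks are finished once the last one completes. Finish times: Literature review at 11, Data collection at 15, Analysis at 20, Figure drafting at 29, Revision at 30. The latest is day 30.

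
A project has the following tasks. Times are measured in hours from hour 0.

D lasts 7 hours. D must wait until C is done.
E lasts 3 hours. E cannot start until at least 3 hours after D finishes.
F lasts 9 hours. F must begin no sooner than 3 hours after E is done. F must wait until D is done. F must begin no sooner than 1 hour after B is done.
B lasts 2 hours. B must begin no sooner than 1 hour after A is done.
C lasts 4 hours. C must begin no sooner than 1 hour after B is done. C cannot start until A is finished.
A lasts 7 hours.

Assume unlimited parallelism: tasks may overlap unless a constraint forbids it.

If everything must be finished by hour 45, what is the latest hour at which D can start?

20

To finish by hour 45, F (duration 9) must start no later than hour 36.
E has to be done before F (must start by hour 36, minus 3-hour gap → hour 33). That means finishing by hour 33, i.e. starting by 33 − 3 = hour 30.
For D: E (must start by hour 30, minus 3-hour gap → hour 27); F (must start by hour 36). The most restrictive is hour 27; with a 7-hour duration, D must start by hour 20.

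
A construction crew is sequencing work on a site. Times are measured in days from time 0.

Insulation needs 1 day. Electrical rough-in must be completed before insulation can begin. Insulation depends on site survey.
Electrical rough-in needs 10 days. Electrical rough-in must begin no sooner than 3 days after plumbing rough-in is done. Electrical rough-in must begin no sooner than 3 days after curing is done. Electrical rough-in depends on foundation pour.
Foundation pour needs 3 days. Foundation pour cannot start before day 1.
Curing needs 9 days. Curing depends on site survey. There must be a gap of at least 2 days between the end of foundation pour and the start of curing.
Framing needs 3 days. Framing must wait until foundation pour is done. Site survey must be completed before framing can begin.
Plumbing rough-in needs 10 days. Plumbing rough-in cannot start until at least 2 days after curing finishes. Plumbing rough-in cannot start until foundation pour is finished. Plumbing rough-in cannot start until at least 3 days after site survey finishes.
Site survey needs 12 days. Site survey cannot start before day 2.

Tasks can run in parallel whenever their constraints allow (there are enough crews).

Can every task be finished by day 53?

Yes

Foundation pour waits on its own release at day 1, so it starts at day 1 and finishes at 1 + 3 = day 4.
Site survey cannot begin until its own release at day 2. It runs from day 2 to 2 + 12 = day 14.
Framing needs all of foundation pour (finishes day 4); site survey (finishes day 14). That puts its earliest start at day 14; it finishes at 14 + 3 = day 17.
Curing has to wait for site survey (finishes day 14); foundation pour (finishes day 4, plus 2-day gap → day 6). The latest of these is day 14, so curing runs day 14 to 14 + 9 = day 23.
Plumbing rough-in needs all of curing (finishes day 23, plus 2-day gap → day 25); foundation pour (finishes day 4); site survey (finishes day 14, plus 3-day gap → day 17). That puts its earliest start at day 25; it finishes at 25 + 10 = day 35.
Electrical rough-in cannot start until plumbing rough-in (finishes day 35, plus 3-day gap → day 38); curing (finishes day 23, plus 3-day gap → day 26); foundation pour (finishes day 4). The controlling bound is day 38, so electrical rough-in finishes at 38 + 10 = day 48.
For insulation: electrical rough-in (finishes day 48); site survey (finishes day 14). Taking the maximum gives a start of day 48, and it finishes at 48 + 1 = day 49.
Every task is finished by day 49, which is no later than the deadline of 53, so the schedule is feasible.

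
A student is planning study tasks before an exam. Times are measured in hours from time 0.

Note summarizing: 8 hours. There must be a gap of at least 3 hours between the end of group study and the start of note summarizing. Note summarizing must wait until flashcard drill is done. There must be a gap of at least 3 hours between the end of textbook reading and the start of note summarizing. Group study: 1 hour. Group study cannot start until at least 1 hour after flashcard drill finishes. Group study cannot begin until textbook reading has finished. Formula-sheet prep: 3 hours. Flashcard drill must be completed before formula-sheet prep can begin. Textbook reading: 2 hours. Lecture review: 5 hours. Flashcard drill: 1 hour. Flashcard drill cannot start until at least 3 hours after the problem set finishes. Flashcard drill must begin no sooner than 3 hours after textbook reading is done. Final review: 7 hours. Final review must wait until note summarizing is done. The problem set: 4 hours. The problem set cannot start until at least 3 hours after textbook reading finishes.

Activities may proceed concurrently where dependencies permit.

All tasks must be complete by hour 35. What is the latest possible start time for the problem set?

7

Final review must finish by hour 35; it takes 7 hours, so it must start by 35 − 7 = hour 28.
Note summarizing feeds into final review (must start by hour 28); so note summarizing must finish by hour 28 and therefore start by hour 20.
Group study must finish before note summarizing (must start by hour 20, minus 3-hour gap → hour 17). With a 1-hour duration, group study must start by 17 − 1 = hour 16.
Formula-sheet prep must finish by hour 35; it takes 3 hours, so it must start by 35 − 3 = hour 32.
For flashcard drill: group study (must start by hour 16, minus 1-hour gap → hour 15); note summarizing (must start by hour 20); formula-sheet prep (must start by hour 32). The most restrictive is hour 15; with a 1-hour duration, flashcard drill must start by hour 14.
The problem set has to be done before flashcard drill (must start by hour 14, minus 3-hour gap → hour 11). That means finishing by hour 11, i.e. starting by 11 − 4 = hour 7.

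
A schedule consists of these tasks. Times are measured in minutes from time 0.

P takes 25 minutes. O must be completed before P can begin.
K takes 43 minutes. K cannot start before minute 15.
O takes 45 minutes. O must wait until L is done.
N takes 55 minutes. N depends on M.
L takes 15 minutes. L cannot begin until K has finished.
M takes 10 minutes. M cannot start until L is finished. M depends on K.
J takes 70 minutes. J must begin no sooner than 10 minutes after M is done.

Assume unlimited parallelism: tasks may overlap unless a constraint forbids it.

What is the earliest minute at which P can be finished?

K cannot begin until its own release at minute 15. It runs from minute 15 to 15 + 43 = minute 58.
L cannot begin until K (finishes minute 58). It runs from minute 58 to 58 + 15 = minute 73.
O waits on L (finishes minute 73), so it starts at minute 73 and finishes at 73 + 45 = minute 118.
P waits on O (finishes minute 118), so it starts at minute 118 and finishes at 118 + 25 = minute 143.

143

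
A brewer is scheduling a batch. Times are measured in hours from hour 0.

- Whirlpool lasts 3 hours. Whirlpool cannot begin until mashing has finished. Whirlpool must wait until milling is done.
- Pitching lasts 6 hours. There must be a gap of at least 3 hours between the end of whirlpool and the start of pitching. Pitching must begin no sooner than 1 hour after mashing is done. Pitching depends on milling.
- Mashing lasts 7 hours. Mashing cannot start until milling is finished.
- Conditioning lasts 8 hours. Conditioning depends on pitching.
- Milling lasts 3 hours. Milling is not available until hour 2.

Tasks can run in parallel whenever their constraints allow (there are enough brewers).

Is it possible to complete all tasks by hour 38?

Yes

Milling cannot begin until its own release at hour 2. It runs from hour 2 to 2 + 3 = hour 5.
Mashing waits on milling (finishes hour 5), so it starts at hour 5 and finishes at 5 + 7 = hour 12.
Whirlpool has to wait for mashing (finishes hour 12); milling (finishes hour 5). The latest of these is hour 12, so whirlpool runs hour 12 to 12 + 3 = hour 15.
Pitching needs all of whirlpool (finishes hour 15, plus 3-hour gap → hour 18); mashing (finishes hour 12, plus 1-hour gap → hour 13); milling (finishes hour 5). That puts its earliest start at hour 18; it finishes at 18 + 6 = hour 24.
Conditioning waits on pitching (finishes hour 24), so it starts at hour 24 and finishes at 24 + 8 = hour 32.
Every task is finished by hour 32, which is no later than the deadline of 38, so the schedule is feasible.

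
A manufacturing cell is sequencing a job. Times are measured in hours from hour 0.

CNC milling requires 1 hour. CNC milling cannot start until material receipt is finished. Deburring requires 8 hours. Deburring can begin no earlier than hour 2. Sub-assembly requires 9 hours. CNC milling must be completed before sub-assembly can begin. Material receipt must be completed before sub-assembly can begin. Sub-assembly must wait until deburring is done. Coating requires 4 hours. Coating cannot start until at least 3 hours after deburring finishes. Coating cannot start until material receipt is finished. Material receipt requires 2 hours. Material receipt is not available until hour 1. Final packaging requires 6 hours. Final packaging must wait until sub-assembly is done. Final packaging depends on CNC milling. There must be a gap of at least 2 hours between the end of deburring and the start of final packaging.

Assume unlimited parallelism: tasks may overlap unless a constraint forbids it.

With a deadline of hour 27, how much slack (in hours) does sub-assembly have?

2

After its own release at hour 2, deburring can start at hour 2 and finishes at hour 10.
Material receipt cannot begin until its own release at hour 1. It runs from hour 1 to 1 + 2 = hour 3.
After material receipt (finishes hour 3), CNC milling can start at hour 3 and finishes at hour 4.
Sub-assembly needs all of CNC milling (finishes hour 4); material receipt (finishes hour 3); deburring (finishes hour 10). That puts its earliest start at hour 10; it finishes at 10 + 9 = hour 19.

Working backward from the deadline:
Final packaging must finish by hour 27; it takes 6 hours, so it must start by 27 − 6 = hour 21.
Sub-assembly has to be done before final packaging (must start by hour 21). That means finishing by hour 21, i.e. starting by 21 − 9 = hour 12.
So sub-assembly can start as early as hour 10 and as late as hour 12, giving 12 − 10 = 2 hours of slack.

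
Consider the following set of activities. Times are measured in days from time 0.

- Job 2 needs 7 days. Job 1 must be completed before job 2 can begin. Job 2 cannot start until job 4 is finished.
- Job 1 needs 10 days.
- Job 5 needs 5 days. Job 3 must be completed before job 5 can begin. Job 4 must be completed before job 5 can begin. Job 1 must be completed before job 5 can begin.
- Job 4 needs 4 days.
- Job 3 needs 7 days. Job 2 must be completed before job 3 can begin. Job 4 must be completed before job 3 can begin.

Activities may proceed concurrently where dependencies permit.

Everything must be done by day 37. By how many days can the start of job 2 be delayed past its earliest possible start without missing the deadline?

8

Job 4 can start immediately at day 0; it finishes at day 4.
Nothing blocks job 1, so it runs from day 0 to day 10.
For job 2: job 1 (finishes day 10); job 4 (finishes day 4). Taking the maximum gives a start of day 10, and it finishes at 10 + 7 = day 17.

Working backward from the deadline:
Job 5 must finish by day 37; it takes 5 days, so it must start by 37 − 5 = day 32.
Job 3 must finish before job 5 (must start by day 32). With a 7-day duration, job 3 must start by 32 − 7 = day 25.
Job 2 feeds into job 3 (must start by day 25); so job 2 must finish by day 25 and therefore start by day 18.
So job 2 can start as early as day 10 and as late as day 18, giving 18 − 10 = 8 days of slack.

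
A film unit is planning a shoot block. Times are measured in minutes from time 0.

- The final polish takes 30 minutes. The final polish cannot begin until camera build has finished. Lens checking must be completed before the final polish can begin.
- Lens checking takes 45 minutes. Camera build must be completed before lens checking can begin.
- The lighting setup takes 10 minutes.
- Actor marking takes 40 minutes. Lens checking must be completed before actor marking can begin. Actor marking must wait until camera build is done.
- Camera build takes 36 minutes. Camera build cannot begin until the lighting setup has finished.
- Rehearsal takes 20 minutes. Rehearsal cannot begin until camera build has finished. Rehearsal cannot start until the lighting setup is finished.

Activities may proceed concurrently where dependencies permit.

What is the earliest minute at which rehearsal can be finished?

The lighting setup can start immediately at minute 0; it finishes at minute 10.
Camera build waits on the lighting setup (finishes minute 10), so it starts at minute 10 and finishes at 10 + 36 = minute 46.
Rehearsal cannot start until camera build (finishes minute 46); the lighting setup (finishes minute 10). The controlling bound is minute 46, so rehearsal finishes at 46 + 20 = minute 66.

66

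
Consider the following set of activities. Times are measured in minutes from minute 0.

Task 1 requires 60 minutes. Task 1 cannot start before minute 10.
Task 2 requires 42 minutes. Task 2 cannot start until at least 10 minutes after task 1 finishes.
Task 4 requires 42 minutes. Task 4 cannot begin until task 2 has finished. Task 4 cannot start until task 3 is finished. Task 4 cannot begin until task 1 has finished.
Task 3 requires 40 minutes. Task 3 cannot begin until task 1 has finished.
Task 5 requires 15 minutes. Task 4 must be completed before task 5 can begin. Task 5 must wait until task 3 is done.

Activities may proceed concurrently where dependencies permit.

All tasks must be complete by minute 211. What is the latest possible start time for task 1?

To finish by minute 211, task 5 (duration 15) must start no later than minute 196.
Since task 5 (must start by minute 196) depends on it, task 4 must finish by minute 196. Backing off its 42-minute duration gives a latest start of minute 154.
Task 2 feeds into task 4 (must start by minute 154); so task 2 must finish by minute 154 and therefore start by minute 112.
Task 3 has several dependents: task 4 (must start by minute 154); task 5 (must start by minute 196). The earliest of those limits is minute 154, so task 3 must start by 154 − 40 = minute 114.
Task 1 must finish in time for task 2 (must start by minute 112, minus 10-minute gap → minute 102); task 3 (must start by minute 114); task 4 (must start by minute 154). The tightest is minute 102, so task 1 must start by 102 − 60 = minute 42.

42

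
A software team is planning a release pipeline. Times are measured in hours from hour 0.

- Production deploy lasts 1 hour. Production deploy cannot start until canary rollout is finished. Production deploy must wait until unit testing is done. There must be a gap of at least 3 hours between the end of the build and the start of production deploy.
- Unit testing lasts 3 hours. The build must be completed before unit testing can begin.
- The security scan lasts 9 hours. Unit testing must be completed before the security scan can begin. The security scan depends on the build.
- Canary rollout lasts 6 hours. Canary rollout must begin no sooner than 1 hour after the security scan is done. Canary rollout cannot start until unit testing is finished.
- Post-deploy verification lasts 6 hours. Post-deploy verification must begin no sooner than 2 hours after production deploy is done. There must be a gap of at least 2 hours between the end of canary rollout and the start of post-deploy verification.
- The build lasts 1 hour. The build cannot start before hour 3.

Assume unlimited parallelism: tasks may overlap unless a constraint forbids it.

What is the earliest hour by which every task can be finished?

After its own release at hour 3, the build can start at hour 3 and finishes at hour 4.
After the build (finishes hour 4), unit testing can start at hour 4 and finishes at hour 7.
For the security scan: unit testing (finishes hour 7); the build (finishes hour 4). Taking the maximum gives a start of hour 7, and it finishes at 7 + 9 = hour 16.
Canary rollout needs all of the security scan (finishes hour 16, plus 1-hour gap → hour 17); unit testing (finishes hour 7). That puts its earliest start at hour 17; it finishes at 17 + 6 = hour 23.
For production deploy: canary rollout (finishes hour 23); unit testing (finishes hour 7); the build (finishes hour 4, plus 3-hour gap → hour 7). Taking the maximum gives a start of hour 23, and it finishes at 23 + 1 = hour 24.
Post-deploy verification needs all of production deploy (finishes hour 24, plus 2-hour gap → hour 26); canary rollout (finishes hour 23, plus 2-hour gap → hour 25). That puts its earliest start at hour 26; it finishes at 26 + 6 = hour 32.
All tasks are finished once the last one completes. Finish times: The build at 4, Unit testing at 7, The security scan at 16, Canary rollout at 23, Production deploy at 24, Post-deploy verification at 32. The latest is hour 32.

32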